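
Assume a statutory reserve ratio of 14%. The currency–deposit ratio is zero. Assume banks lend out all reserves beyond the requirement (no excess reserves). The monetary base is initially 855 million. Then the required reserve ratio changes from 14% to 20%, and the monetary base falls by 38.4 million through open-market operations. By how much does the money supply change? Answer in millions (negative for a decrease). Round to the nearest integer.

Before: m₁ = 1 / (0.14) ≈ 7.1429, MB₁ = 855, so M₁ = 7.1429 × 855 = 6107.1795 million.
After: m₂ = 1 / (0.2) = 5, MB₂ = 855 − 38.4 = 816.6, so M₂ = 5 × 816.6 = 4083 million.
ΔM = M₂ − M₁ = 4083 − 6107.1795 = -2024.1795 million.

-2024 million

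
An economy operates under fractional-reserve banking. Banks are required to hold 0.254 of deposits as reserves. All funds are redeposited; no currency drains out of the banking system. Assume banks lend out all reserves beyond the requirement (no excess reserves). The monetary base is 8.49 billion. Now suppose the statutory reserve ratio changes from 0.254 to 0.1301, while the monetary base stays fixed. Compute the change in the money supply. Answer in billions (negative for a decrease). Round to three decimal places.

Initially m₁ = 1 / (0.254) ≈ 3.93701, so M₁ = 3.93701 × 8.49 ≈ 33.4252 billion.
After the change m₂ = 1 / (0.1301) ≈ 7.68640, so M₂ = 7.68640 × 8.49 ≈ 65.2575 billion.
ΔM = M₂ − M₁ = 65.2575 − 33.4252 = 31.8323 billion.

31.832 billion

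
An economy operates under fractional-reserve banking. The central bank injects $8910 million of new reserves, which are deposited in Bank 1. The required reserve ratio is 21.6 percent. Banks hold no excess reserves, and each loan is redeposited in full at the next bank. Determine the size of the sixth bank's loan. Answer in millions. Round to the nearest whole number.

Each bank lends a fraction (1 − rr) = 0.7840 of the deposit it receives, so Bank 6 receives 8910·0.7840^5 and lends 8910·0.7840^6 ≈ 2069.0647 million.

$2069 million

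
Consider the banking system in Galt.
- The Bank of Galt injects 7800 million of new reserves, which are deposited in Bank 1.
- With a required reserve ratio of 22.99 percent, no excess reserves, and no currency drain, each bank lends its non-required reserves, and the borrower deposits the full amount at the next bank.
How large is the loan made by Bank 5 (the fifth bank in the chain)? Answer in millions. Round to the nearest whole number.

2113 million

Each bank lends a fraction (1 − rr) = 0.7701 of the deposit it receives, so Bank 5 receives 7800·0.7701^4 and lends 7800·0.7701^5 ≈ 2112.6630 million.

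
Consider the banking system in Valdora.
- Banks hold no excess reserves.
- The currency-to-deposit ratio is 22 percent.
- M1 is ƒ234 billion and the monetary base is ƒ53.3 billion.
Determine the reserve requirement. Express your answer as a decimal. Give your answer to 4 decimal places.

Using m = M/MB = 234/53.3 ≈ 4.390244. Since m = (1 + c)/(c + rr + e), the denominator satisfies c + rr + e = (1 + c)/m = (1 + 0.22) / 4.390244 ≈ 0.277889.
With c = 0.22 and e = 0, the reserve requirement is 0.277889 − 0.22 − 0 = 0.057889.

0.0579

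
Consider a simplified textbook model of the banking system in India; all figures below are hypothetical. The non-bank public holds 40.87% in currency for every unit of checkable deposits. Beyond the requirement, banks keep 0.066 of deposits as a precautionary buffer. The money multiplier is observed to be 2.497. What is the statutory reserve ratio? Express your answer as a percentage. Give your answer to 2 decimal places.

8.95%

Using m = 2.497. Since m = (1 + c)/(c + rr + e), the denominator satisfies c + rr + e = (1 + c)/m = (1 + 0.4087) / 2.497 ≈ 0.564157.
With c = 0.4087 and e = 0.066, the statutory reserve ratio is 0.564157 − 0.4087 − 0.066 = 0.089457.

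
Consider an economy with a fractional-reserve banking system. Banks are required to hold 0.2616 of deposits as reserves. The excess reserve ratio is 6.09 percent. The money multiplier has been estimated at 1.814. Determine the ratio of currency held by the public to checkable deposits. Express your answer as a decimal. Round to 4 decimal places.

Using m = 1.814. From m = (1 + c)/(c + rr + e), rearranging gives 1 + c = m·(c + rr + e), so c·(1 − m) = m·(rr + e) − 1.
Hence c = [m·(rr + e) − 1]/(1 − m) = [1.814 × (0.2616 + 0.0609) − 1] / (1 − 1.814) ≈ 0.509810.

0.5098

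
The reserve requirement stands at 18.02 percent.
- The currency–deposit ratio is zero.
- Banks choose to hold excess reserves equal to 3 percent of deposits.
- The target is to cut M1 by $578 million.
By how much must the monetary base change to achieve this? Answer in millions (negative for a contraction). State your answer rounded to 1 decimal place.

The money multiplier is m = 1 / (rr + e) = 1 / (0.1802 + 0.03) ≈ 4.75737.
ΔMB = ΔM / m = (−578) / 4.75737 ≈ -121.4957 million.

-121.5 million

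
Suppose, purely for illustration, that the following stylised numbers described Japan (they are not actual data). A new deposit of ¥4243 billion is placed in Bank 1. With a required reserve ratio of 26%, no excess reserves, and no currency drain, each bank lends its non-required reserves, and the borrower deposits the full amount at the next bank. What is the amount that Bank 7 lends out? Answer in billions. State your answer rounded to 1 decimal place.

¥515.6 billion

Each bank lends a fraction (1 − rr) = 0.7400 of the deposit it receives, so Bank 7 receives 4243·0.7400^6 and lends 4243·0.7400^7 ≈ 515.5788 billion.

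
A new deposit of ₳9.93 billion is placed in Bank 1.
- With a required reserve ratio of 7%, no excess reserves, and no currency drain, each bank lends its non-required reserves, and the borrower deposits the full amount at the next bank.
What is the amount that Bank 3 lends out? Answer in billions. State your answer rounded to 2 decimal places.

₳7.99 billion

Each bank lends a fraction (1 − rr) = 0.9300 of the deposit it receives, so Bank 3 receives 9.93·0.9300^2 and lends 9.93·0.9300^3 ≈ 7.9873 billion.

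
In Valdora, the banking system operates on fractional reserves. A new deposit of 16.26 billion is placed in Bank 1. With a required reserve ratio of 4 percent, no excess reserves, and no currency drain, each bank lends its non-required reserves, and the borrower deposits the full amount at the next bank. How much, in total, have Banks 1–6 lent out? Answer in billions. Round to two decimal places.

Bank i lends (1 − rr)^i of the original deposit: Bank 1 lends 16.26·0.9600 = 15.6096, Bank 2 lends 16.26·0.9600² ≈ 14.9852, and so on.
Summing a geometric series: total = 16.26·[0.9600·(1 − 0.9600^6) / (1 − 0.9600)] ≈ 84.7766 billion.

84.78 billion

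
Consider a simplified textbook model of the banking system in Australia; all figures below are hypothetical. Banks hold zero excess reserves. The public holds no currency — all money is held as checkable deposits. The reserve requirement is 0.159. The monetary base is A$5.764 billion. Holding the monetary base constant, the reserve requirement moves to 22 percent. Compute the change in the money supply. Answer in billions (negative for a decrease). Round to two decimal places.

Initially m₁ = 1 / (0.159) ≈ 6.2893, so M₁ = 6.2893 × 5.764 ≈ 36.2515 billion.
After the change m₂ = 1 / (0.22) ≈ 4.5455, so M₂ = 4.5455 × 5.764 ≈ 26.2003 billion.
ΔM = M₂ − M₁ = 26.2003 − 36.2515 = -10.0512 billion.

-10.05 billion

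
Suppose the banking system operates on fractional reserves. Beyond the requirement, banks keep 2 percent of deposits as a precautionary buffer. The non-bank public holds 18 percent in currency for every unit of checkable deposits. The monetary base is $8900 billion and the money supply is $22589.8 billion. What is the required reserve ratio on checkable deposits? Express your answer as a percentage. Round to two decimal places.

Using m = M/MB = 22589.8/8900 ≈ 2.538180. Since m = (1 + c)/(c + rr + e), the denominator satisfies c + rr + e = (1 + c)/m = (1 + 0.18) / 2.538180 ≈ 0.464900.
With c = 0.18 and e = 0.02, the required reserve ratio on checkable deposits is 0.464900 − 0.18 − 0.02 = 0.2649.

26.49%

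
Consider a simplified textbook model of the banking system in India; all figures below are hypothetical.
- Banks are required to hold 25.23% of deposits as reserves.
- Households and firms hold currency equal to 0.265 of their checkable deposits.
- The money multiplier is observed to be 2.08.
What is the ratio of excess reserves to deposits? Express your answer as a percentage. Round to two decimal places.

Using m = 2.08. Since m = (1 + c)/(c + rr + e), the denominator satisfies c + rr + e = (1 + c)/m = (1 + 0.265) / 2.08 ≈ 0.608173.
With c = 0.265 and rr = 0.2523, the ratio of excess reserves to deposits is 0.608173 − 0.265 − 0.2523 = 0.090873.

9.09%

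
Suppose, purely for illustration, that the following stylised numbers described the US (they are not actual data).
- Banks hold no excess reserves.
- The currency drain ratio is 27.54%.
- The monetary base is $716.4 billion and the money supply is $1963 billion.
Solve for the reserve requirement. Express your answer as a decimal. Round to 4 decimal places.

0.1901

Using m = M/MB = 1963/716.4 ≈ 2.740089. Since m = (1 + c)/(c + rr + e), the denominator satisfies c + rr + e = (1 + c)/m = (1 + 0.2754) / 2.740089 ≈ 0.465459.
With c = 0.2754 and e = 0, the reserve requirement is 0.465459 − 0.2754 − 0 = 0.190059.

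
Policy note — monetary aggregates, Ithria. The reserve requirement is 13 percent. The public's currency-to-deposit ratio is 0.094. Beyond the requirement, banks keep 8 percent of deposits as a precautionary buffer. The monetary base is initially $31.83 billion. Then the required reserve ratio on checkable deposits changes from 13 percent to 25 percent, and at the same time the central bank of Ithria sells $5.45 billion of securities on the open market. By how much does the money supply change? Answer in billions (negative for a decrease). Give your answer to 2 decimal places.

-46.48 billion

Before: m₁ = (1 + 0.094) / (0.13 + 0.08 + 0.094) ≈ 3.59868, MB₁ = 31.83, so M₁ = 3.59868 × 31.83 ≈ 114.546 billion.
After: m₂ = (1 + 0.094) / (0.25 + 0.08 + 0.094) ≈ 2.58019, MB₂ = 31.83 − 5.45 = 26.38, so M₂ = 2.58019 × 26.38 ≈ 68.0654 billion.
ΔM = M₂ − M₁ = 68.0654 − 114.546 = -46.4806 billion.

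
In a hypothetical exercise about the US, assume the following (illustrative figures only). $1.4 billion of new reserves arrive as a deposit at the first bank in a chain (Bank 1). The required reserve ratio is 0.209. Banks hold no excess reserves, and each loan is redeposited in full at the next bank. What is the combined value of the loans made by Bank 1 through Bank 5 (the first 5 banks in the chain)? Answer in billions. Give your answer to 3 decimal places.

Bank i lends (1 − rr)^i of the original deposit: Bank 1 lends 1.4·0.7910 = 1.1074, Bank 2 lends 1.4·0.7910² ≈ 0.8760, and so on.
Summing a geometric series: total = 1.4·[0.7910·(1 − 0.7910^5) / (1 − 0.7910)] ≈ 3.6578 billion.

$3.658 billion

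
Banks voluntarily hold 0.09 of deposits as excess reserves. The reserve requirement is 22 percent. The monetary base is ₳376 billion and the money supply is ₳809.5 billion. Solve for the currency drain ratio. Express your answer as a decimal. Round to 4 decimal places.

Using m = M/MB = 809.5/376 ≈ 2.152926. From m = (1 + c)/(c + rr + e), rearranging gives 1 + c = m·(c + rr + e), so c·(1 − m) = m·(rr + e) − 1.
Hence c = [m·(rr + e) − 1]/(1 − m) = [2.152926 × (0.22 + 0.09) − 1] / (1 − 2.152926) ≈ 0.288477.

0.2885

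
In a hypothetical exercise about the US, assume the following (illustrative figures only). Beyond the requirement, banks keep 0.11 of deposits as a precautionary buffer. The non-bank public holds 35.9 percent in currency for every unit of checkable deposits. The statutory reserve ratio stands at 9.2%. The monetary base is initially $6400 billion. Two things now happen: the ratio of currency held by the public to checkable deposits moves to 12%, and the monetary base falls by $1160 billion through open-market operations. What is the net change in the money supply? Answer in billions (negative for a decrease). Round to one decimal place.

Before: m₁ = (1 + 0.359) / (0.092 + 0.11 + 0.359) ≈ 2.422460, MB₁ = 6400, so M₁ = 2.422460 × 6400 = 15503.744 billion.
After: m₂ = (1 + 0.12) / (0.092 + 0.11 + 0.12) ≈ 3.478261, MB₂ = 6400 − 1160 = 5240, so M₂ = 3.478261 × 5240 ≈ 18226.0876 billion.
ΔM = M₂ − M₁ = 18226.0876 − 15503.744 = 2722.3436 billion.

$2722.3 billion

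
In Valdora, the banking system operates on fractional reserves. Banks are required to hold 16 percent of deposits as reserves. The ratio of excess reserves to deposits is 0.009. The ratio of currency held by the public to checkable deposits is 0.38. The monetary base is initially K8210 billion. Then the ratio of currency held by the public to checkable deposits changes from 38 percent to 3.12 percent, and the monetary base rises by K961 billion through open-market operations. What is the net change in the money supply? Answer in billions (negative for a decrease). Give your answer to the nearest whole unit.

Before: m₁ = (1 + 0.38) / (0.16 + 0.009 + 0.38) ≈ 2.51366, MB₁ = 8210, so M₁ = 2.51366 × 8210 = 20637.1486 billion.
After: m₂ = (1 + 0.0312) / (0.16 + 0.009 + 0.0312) ≈ 5.15085, MB₂ = 8210 + 961 = 9171, so M₂ = 5.15085 × 9171 ≈ 47238.4454 billion.
ΔM = M₂ − M₁ = 47238.4454 − 20637.1486 = 26601.2968 billion.

K26601 billion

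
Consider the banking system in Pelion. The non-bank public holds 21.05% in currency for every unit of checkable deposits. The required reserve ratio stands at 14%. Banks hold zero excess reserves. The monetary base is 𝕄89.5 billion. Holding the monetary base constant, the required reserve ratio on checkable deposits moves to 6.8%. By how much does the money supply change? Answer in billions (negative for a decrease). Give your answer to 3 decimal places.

𝕄79.911 billion

Initially m₁ = (1 + 0.2105) / (0.14 + 0.2105) ≈ 3.453638, so M₁ = 3.453638 × 89.5 ≈ 309.1006 billion.
After the change m₂ = (1 + 0.2105) / (0.068 + 0.2105) ≈ 4.346499, so M₂ = 4.346499 × 89.5 ≈ 389.0117 billion.
ΔM = M₂ − M₁ = 389.0117 − 309.1006 = 79.9111 billion.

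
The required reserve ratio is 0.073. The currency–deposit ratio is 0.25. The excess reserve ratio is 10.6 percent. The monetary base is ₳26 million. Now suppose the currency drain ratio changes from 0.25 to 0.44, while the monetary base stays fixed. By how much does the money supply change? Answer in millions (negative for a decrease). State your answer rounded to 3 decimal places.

Initially m₁ = (1 + 0.25) / (0.073 + 0.106 + 0.25) ≈ 2.913753, so M₁ = 2.913753 × 26 ≈ 75.7576 million.
After the change m₂ = (1 + 0.44) / (0.073 + 0.106 + 0.44) ≈ 2.326333, so M₂ = 2.326333 × 26 ≈ 60.4847 million.
ΔM = M₂ − M₁ = 60.4847 − 75.7576 = -15.2729 million.

-15.273 million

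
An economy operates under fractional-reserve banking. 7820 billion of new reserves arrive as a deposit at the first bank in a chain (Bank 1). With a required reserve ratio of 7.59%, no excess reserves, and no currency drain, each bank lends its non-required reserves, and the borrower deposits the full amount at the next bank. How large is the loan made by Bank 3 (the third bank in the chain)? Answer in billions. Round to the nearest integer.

Each bank lends a fraction (1 − rr) = 0.9241 of the deposit it receives, so Bank 3 receives 7820·0.9241^2 and lends 7820·0.9241^3 ≈ 6171.1153 billion.

6171 billion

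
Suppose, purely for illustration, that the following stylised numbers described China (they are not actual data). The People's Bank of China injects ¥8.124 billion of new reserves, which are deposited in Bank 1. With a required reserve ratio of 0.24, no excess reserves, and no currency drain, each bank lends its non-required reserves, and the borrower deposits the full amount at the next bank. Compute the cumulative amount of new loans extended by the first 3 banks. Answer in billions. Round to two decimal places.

Bank i lends (1 − rr)^i of the original deposit: Bank 1 lends 8.124·0.7600 ≈ 6.1742, Bank 2 lends 8.124·0.7600² ≈ 4.6924, and so on.
Summing a geometric series: total = 8.124·[0.7600·(1 − 0.7600^3) / (1 − 0.7600)] ≈ 14.4329 billion.

¥14.43 billion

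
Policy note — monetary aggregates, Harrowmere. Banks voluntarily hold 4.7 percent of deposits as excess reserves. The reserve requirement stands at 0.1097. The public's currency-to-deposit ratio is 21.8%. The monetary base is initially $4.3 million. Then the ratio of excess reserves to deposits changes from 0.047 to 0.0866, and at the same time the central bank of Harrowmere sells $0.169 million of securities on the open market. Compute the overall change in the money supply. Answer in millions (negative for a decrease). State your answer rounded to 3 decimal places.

-1.833 million

Before: m₁ = (1 + 0.218) / (0.1097 + 0.047 + 0.218) ≈ 3.25060, MB₁ = 4.3, so M₁ = 3.25060 × 4.3 ≈ 13.9776 million.
After: m₂ = (1 + 0.218) / (0.1097 + 0.0866 + 0.218) ≈ 2.93990, MB₂ = 4.3 − 0.169 = 4.131, so M₂ = 2.93990 × 4.131 ≈ 12.1447 million.
ΔM = M₂ − M₁ = 12.1447 − 13.9776 = -1.8329 million.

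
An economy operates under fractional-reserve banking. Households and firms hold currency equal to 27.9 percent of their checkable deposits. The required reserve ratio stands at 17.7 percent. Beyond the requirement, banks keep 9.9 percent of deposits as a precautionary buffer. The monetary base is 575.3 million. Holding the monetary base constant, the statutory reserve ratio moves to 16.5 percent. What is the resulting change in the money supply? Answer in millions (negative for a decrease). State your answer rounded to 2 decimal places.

29.30 million

Initially m₁ = (1 + 0.279) / (0.177 + 0.099 + 0.279) ≈ 2.304505, so M₁ = 2.304505 × 575.3 ≈ 1325.7817 million.
After the change m₂ = (1 + 0.279) / (0.165 + 0.099 + 0.279) ≈ 2.355433, so M₂ = 2.355433 × 575.3 ≈ 1355.0806 million.
ΔM = M₂ − M₁ = 1355.0806 − 1325.7817 = 29.2989 million.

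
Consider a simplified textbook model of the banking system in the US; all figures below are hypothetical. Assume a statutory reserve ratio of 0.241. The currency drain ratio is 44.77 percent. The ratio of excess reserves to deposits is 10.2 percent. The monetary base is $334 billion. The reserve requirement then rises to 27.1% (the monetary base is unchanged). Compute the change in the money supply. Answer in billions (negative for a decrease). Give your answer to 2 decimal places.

Initially m₁ = (1 + 0.4477) / (0.241 + 0.102 + 0.4477) ≈ 1.830909, so M₁ = 1.830909 × 334 ≈ 611.5236 billion.
After the change m₂ = (1 + 0.4477) / (0.271 + 0.102 + 0.4477) ≈ 1.763982, so M₂ = 1.763982 × 334 ≈ 589.17 billion.
ΔM = M₂ − M₁ = 589.17 − 611.5236 = -22.3536 billion.

-22.35 billion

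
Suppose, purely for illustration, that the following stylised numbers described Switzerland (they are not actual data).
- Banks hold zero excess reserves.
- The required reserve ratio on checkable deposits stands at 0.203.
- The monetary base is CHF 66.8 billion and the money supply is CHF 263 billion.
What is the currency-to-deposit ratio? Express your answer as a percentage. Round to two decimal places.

Using m = M/MB = 263/66.8 ≈ 3.937126. From m = (1 + c)/(c + rr + e), rearranging gives 1 + c = m·(c + rr + e), so c·(1 − m) = m·(rr + e) − 1.
Hence c = [m·(rr + e) − 1]/(1 − m) = [3.937126 × (0.203 + 0) − 1] / (1 − 3.937126) ≈ 0.068354.

6.84%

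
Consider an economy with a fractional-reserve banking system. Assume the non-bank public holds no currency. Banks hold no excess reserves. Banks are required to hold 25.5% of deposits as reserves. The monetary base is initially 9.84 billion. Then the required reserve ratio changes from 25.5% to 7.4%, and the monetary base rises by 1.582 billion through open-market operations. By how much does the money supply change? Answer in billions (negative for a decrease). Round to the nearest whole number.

116 billion

Before: m₁ = 1 / (0.255) ≈ 3.9216, MB₁ = 9.84, so M₁ = 3.9216 × 9.84 ≈ 38.5885 billion.
After: m₂ = 1 / (0.074) ≈ 13.5135, MB₂ = 9.84 + 1.582 = 11.422, so M₂ = 13.5135 × 11.422 ≈ 154.3512 billion.
ΔM = M₂ − M₁ = 154.3512 − 38.5885 = 115.7627 billion.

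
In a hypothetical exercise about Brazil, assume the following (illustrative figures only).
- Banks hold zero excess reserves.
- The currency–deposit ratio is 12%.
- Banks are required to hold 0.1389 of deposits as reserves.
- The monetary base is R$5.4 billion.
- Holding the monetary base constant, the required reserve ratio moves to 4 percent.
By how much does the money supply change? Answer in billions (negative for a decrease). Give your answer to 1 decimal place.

Initially m₁ = (1 + 0.12) / (0.1389 + 0.12) ≈ 4.3260, so M₁ = 4.3260 × 5.4 = 23.3604 billion.
After the change m₂ = (1 + 0.12) / (0.04 + 0.12) = 7, so M₂ = 7 × 5.4 = 37.8 billion.
ΔM = M₂ − M₁ = 37.8 − 23.3604 = 14.4396 billion.

R$14.4 billion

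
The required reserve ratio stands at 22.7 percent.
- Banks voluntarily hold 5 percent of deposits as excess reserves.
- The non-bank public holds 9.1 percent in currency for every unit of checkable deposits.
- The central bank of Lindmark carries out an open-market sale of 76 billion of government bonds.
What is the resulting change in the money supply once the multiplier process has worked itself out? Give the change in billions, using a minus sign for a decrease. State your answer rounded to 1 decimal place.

-225.3 billion

The money multiplier is m = (1 + c) / (rr + e + c) = (1 + 0.091) / (0.227 + 0.05 + 0.091) ≈ 2.9647.
The sale removes 76 billion of base, so ΔM = m × ΔMB = 2.9647 × (−76) = -225.3172 billion.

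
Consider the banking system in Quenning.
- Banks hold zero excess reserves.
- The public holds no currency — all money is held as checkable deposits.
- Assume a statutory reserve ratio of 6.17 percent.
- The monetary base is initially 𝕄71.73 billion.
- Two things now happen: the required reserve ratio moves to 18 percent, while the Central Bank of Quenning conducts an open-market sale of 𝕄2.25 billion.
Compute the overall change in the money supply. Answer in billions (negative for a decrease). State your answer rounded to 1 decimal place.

Before: m₁ = 1 / (0.0617) ≈ 16.2075, MB₁ = 71.73, so M₁ = 16.2075 × 71.73 ≈ 1162.564 billion.
After: m₂ = 1 / (0.18) ≈ 5.5556, MB₂ = 71.73 − 2.25 = 69.48, so M₂ = 5.5556 × 69.48 ≈ 386.0031 billion.
ΔM = M₂ − M₁ = 386.0031 − 1162.564 = -776.5609 billion.

-776.6 billion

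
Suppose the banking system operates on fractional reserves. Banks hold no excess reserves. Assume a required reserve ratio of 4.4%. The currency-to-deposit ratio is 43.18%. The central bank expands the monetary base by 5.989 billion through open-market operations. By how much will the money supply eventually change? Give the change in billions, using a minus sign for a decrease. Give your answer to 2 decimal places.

The money multiplier is m = (1 + c) / (rr + c) = (1 + 0.4318) / (0.044 + 0.4318) ≈ 3.0092.
The purchase adds 5.989 billion of base, so ΔM = m × ΔMB = 3.0092 × (+5.989) ≈ 18.0221 billion.

18.02 billion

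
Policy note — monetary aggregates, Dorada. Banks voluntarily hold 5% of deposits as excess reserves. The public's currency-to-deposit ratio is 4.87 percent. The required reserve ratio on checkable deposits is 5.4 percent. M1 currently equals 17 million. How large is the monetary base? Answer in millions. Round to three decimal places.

2.475 million

The money multiplier is m = (1 + c) / (rr + e + c) = (1 + 0.0487) / (0.054 + 0.05 + 0.0487) ≈ 6.867714.
MB = M / m = 17 / 6.867714 ≈ 2.4754 million.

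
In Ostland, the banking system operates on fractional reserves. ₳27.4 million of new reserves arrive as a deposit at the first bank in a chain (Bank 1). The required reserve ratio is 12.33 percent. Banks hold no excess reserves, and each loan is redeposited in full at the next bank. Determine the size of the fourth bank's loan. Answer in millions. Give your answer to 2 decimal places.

Each bank lends a fraction (1 − rr) = 0.8767 of the deposit it receives, so Bank 4 receives 27.4·0.8767^3 and lends 27.4·0.8767^4 ≈ 16.1866 million.

₳16.19 million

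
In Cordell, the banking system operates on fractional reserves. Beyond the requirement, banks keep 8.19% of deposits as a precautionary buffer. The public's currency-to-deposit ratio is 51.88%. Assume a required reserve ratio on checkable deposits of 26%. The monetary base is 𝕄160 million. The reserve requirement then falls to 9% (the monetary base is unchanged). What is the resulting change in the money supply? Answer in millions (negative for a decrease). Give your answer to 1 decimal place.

𝕄69.5 million

Initially m₁ = (1 + 0.5188) / (0.26 + 0.0819 + 0.5188) ≈ 1.76461, so M₁ = 1.76461 × 160 = 282.3376 million.
After the change m₂ = (1 + 0.5188) / (0.09 + 0.0819 + 0.5188) ≈ 2.19893, so M₂ = 2.19893 × 160 = 351.8288 million.
ΔM = M₂ − M₁ = 351.8288 − 282.3376 = 69.4912 million.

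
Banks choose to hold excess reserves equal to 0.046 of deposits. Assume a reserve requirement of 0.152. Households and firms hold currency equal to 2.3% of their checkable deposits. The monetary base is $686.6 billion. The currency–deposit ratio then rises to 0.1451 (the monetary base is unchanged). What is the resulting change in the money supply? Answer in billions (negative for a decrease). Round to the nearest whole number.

Initially m₁ = (1 + 0.023) / (0.152 + 0.046 + 0.023) ≈ 4.6290, so M₁ = 4.6290 × 686.6 = 3178.2714 billion.
After the change m₂ = (1 + 0.1451) / (0.152 + 0.046 + 0.1451) ≈ 3.3375, so M₂ = 3.3375 × 686.6 = 2291.5275 billion.
ΔM = M₂ − M₁ = 2291.5275 − 3178.2714 = -886.7439 billion.

-887 billion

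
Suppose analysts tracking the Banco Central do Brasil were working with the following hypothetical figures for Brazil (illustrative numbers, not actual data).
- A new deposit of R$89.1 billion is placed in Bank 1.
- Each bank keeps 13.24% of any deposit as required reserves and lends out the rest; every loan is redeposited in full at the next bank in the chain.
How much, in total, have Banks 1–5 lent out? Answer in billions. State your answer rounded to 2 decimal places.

R$296.84 billion

Bank i lends (1 − rr)^i of the original deposit: Bank 1 lends 89.1·0.8676 ≈ 77.3032, Bank 2 lends 89.1·0.8676² ≈ 67.0682, and so on.
Summing a geometric series: total = 89.1·[0.8676·(1 − 0.8676^5) / (1 − 0.8676)] ≈ 296.8441 billion.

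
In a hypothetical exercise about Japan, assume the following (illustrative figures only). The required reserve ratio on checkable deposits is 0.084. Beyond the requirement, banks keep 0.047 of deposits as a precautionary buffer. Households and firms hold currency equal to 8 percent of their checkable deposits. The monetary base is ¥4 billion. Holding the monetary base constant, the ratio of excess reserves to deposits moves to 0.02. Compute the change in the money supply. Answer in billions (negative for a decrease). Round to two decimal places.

¥3.00 billion

Initially m₁ = (1 + 0.08) / (0.084 + 0.047 + 0.08) ≈ 5.1185, so M₁ = 5.1185 × 4 = 20.474 billion.
After the change m₂ = (1 + 0.08) / (0.084 + 0.02 + 0.08) ≈ 5.8696, so M₂ = 5.8696 × 4 = 23.4784 billion.
ΔM = M₂ − M₁ = 23.4784 − 20.474 = 3.0044 billion.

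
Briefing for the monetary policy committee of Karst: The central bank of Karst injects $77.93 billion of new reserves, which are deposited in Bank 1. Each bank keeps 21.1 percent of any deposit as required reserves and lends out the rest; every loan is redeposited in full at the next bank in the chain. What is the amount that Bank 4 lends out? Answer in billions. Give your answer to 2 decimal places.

Each bank lends a fraction (1 − rr) = 0.7890 of the deposit it receives, so Bank 4 receives 77.93·0.7890^3 and lends 77.93·0.7890^4 ≈ 30.2004 billion.

$30.20 billion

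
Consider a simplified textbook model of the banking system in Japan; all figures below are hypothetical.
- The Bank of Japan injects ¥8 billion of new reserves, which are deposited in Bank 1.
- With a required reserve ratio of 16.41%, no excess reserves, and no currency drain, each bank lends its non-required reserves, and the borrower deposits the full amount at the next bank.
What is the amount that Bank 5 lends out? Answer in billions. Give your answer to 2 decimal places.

Each bank lends a fraction (1 − rr) = 0.8359 of the deposit it receives, so Bank 5 receives 8·0.8359^4 and lends 8·0.8359^5 ≈ 3.2648 billion.

¥3.26 billion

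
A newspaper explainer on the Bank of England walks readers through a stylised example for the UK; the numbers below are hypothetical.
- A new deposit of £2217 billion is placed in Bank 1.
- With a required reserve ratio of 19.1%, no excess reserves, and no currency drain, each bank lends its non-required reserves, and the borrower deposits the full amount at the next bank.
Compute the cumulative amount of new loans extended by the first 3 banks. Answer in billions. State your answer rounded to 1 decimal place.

Bank i lends (1 − rr)^i of the original deposit: Bank 1 lends 2217·0.8090 = 1793.5530, Bank 2 lends 2217·0.8090² ≈ 1450.9844, and so on.
Summing a geometric series: total = 2217·[0.8090·(1 − 0.8090^3) / (1 − 0.8090)] ≈ 4418.3837 billion.

£4418.4 billion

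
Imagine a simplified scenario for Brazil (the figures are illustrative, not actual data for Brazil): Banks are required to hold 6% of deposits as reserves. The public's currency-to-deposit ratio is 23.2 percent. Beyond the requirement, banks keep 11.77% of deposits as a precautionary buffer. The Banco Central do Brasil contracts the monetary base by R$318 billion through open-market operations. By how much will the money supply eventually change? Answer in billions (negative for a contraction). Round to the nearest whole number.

The money multiplier is m = (1 + c) / (rr + e + c) = (1 + 0.232) / (0.06 + 0.1177 + 0.232) ≈ 3.0071.
The sale removes 318 billion of base, so ΔM = m × ΔMB = 3.0071 × (−318) = -956.2578 billion.

-956 billion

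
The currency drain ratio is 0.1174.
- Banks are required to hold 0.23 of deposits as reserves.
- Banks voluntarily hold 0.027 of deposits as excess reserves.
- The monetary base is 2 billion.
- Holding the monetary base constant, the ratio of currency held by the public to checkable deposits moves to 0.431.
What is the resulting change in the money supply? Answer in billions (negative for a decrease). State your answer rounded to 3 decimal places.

Initially m₁ = (1 + 0.1174) / (0.23 + 0.027 + 0.1174) ≈ 2.98451, so M₁ = 2.98451 × 2 ≈ 5.969 billion.
After the change m₂ = (1 + 0.431) / (0.23 + 0.027 + 0.431) ≈ 2.07994, so M₂ = 2.07994 × 2 ≈ 4.1599 billion.
ΔM = M₂ − M₁ = 4.1599 − 5.969 = -1.8091 billion.

-1.809 billion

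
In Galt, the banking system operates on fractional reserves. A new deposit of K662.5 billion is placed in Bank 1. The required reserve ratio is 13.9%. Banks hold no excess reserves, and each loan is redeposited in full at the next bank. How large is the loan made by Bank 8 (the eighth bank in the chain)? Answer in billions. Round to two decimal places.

Each bank lends a fraction (1 − rr) = 0.8610 of the deposit it receives, so Bank 8 receives 662.5·0.8610^7 and lends 662.5·0.8610^8 ≈ 200.0834 billion.

K200.08 billion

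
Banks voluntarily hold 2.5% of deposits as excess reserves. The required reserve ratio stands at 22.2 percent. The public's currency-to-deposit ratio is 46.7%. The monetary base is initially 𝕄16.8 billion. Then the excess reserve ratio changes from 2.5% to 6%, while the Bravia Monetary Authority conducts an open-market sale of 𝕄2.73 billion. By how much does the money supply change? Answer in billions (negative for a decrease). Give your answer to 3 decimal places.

Before: m₁ = (1 + 0.467) / (0.222 + 0.025 + 0.467) ≈ 2.054622, MB₁ = 16.8, so M₁ = 2.054622 × 16.8 ≈ 34.5176 billion.
After: m₂ = (1 + 0.467) / (0.222 + 0.06 + 0.467) ≈ 1.958611, MB₂ = 16.8 − 2.73 = 14.07, so M₂ = 1.958611 × 14.07 ≈ 27.5577 billion.
ΔM = M₂ − M₁ = 27.5577 − 34.5176 = -6.9599 billion.

-6.960 billion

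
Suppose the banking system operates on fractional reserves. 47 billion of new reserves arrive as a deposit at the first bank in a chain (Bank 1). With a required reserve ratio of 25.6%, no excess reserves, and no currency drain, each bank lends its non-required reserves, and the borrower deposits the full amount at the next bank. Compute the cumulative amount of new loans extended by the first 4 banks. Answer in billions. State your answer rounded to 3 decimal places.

Bank i lends (1 − rr)^i of the original deposit: Bank 1 lends 47·0.7440 = 34.9680, Bank 2 lends 47·0.7440² ≈ 26.0162, and so on.
Summing a geometric series: total = 47·[0.7440·(1 − 0.7440^4) / (1 − 0.7440)] ≈ 94.7411 billion.

94.741 billion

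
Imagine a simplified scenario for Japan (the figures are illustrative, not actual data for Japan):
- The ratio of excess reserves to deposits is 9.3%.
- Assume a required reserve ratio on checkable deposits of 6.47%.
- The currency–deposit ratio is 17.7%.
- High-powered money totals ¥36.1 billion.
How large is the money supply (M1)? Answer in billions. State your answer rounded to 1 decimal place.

¥126.9 billion

The money multiplier is m = (1 + c) / (rr + e + c) = (1 + 0.177) / (0.0647 + 0.093 + 0.177) ≈ 3.5166.
So M = m × MB = 3.5166 × 36.1 ≈ 126.9493 billion.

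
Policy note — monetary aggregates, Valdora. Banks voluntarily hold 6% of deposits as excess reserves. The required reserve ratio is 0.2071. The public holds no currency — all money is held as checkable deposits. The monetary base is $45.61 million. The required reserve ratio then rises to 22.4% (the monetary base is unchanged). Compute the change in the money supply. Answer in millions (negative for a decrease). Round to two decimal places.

-10.16 million

Initially m₁ = 1 / (0.2071 + 0.06) ≈ 3.74392, so M₁ = 3.74392 × 45.61 ≈ 170.7602 million.
After the change m₂ = 1 / (0.224 + 0.06) ≈ 3.52113, so M₂ = 3.52113 × 45.61 ≈ 160.5987 million.
ΔM = M₂ − M₁ = 160.5987 − 170.7602 = -10.1615 million.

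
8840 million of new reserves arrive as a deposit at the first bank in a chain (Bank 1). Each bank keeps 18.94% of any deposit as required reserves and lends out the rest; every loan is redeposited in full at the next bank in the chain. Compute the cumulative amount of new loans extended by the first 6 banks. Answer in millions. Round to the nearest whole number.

Bank i lends (1 − rr)^i of the original deposit: Bank 1 lends 8840·0.8106 = 7165.7040, Bank 2 lends 8840·0.8106² ≈ 5808.5197, and so on.
Summing a geometric series: total = 8840·[0.8106·(1 − 0.8106^6) / (1 − 0.8106)] ≈ 27100.7718 million.

27101 million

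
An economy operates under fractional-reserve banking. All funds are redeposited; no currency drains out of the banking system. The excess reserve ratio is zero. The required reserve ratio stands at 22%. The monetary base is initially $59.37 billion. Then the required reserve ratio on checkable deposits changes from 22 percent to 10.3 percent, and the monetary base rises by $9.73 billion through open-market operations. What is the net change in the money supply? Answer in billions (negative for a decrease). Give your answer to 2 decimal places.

$401.01 billion

Before: m₁ = 1 / (0.22) ≈ 4.54545, MB₁ = 59.37, so M₁ = 4.54545 × 59.37 ≈ 269.8634 billion.
After: m₂ = 1 / (0.103) ≈ 9.70874, MB₂ = 59.37 + 9.73 = 69.1, so M₂ = 9.70874 × 69.1 ≈ 670.8739 billion.
ΔM = M₂ − M₁ = 670.8739 − 269.8634 = 401.0105 billion.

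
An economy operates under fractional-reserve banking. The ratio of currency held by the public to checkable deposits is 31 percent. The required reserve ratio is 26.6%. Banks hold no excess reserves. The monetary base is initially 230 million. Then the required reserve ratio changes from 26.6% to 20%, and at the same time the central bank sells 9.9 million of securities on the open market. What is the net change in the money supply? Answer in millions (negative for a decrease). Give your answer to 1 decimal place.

42.3 million

Before: m₁ = (1 + 0.31) / (0.266 + 0.31) ≈ 2.27431, MB₁ = 230, so M₁ = 2.27431 × 230 = 523.0913 million.
After: m₂ = (1 + 0.31) / (0.2 + 0.31) ≈ 2.56863, MB₂ = 230 − 9.9 = 220.1, so M₂ = 2.56863 × 220.1 ≈ 565.3555 million.
ΔM = M₂ − M₁ = 565.3555 − 523.0913 = 42.2642 million.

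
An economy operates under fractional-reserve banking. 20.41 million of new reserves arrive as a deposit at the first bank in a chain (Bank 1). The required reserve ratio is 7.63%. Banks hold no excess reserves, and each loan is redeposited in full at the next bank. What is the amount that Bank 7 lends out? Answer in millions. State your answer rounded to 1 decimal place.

11.7 million

Each bank lends a fraction (1 − rr) = 0.9237 of the deposit it receives, so Bank 7 receives 20.41·0.9237^6 and lends 20.41·0.9237^7 ≈ 11.7101 million.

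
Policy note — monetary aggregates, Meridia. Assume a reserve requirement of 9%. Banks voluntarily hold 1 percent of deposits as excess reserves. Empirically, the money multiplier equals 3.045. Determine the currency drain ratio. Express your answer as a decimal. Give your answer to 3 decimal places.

0.340

Using m = 3.045. From m = (1 + c)/(c + rr + e), rearranging gives 1 + c = m·(c + rr + e), so c·(1 − m) = m·(rr + e) − 1.
Hence c = [m·(rr + e) − 1]/(1 − m) = [3.045 × (0.09 + 0.01) − 1] / (1 − 3.045) ≈ 0.340098.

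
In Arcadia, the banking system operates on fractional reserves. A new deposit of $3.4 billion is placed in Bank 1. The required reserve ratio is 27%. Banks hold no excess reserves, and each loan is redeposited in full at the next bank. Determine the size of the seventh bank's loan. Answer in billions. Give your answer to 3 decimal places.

Each bank lends a fraction (1 − rr) = 0.7300 of the deposit it receives, so Bank 7 receives 3.4·0.7300^6 and lends 3.4·0.7300^7 ≈ 0.3756 billion.

$0.376 billion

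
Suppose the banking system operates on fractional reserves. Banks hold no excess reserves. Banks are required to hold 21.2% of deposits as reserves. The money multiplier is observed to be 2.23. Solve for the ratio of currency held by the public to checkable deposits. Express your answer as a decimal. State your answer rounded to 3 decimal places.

Using m = 2.23. From m = (1 + c)/(c + rr + e), rearranging gives 1 + c = m·(c + rr + e), so c·(1 − m) = m·(rr + e) − 1.
Hence c = [m·(rr + e) − 1]/(1 − m) = [2.23 × (0.212 + 0) − 1] / (1 − 2.23) ≈ 0.428650.

0.429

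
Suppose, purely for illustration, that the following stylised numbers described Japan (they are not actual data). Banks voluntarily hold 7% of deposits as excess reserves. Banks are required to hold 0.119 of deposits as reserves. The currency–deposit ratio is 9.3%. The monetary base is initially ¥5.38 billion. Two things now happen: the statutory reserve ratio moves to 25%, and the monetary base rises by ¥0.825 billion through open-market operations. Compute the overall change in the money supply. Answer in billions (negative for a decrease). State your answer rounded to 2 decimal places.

Before: m₁ = (1 + 0.093) / (0.119 + 0.07 + 0.093) ≈ 3.8759, MB₁ = 5.38, so M₁ = 3.8759 × 5.38 ≈ 20.8523 billion.
After: m₂ = (1 + 0.093) / (0.25 + 0.07 + 0.093) ≈ 2.6465, MB₂ = 5.38 + 0.825 = 6.205, so M₂ = 2.6465 × 6.205 ≈ 16.4215 billion.
ΔM = M₂ − M₁ = 16.4215 − 20.8523 = -4.4308 billion.

-4.43 billion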